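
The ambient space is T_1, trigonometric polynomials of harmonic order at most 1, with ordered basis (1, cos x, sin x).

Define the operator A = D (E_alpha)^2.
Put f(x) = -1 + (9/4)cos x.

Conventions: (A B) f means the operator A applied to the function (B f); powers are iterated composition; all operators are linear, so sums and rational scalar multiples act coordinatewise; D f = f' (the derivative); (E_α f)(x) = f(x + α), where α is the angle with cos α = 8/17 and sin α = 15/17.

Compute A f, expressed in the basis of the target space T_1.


the image equals g(x) = -(540/289)cos x + (1449/1156)sin x

E_alpha f = -1 + (18/17)cos x - (135/68)sin x
E_alpha E_alpha f = -1 - (1449/1156)cos x - (540/289)sin x
D (E_alpha)^2 f = -(540/289)cos x + (1449/1156)sin x


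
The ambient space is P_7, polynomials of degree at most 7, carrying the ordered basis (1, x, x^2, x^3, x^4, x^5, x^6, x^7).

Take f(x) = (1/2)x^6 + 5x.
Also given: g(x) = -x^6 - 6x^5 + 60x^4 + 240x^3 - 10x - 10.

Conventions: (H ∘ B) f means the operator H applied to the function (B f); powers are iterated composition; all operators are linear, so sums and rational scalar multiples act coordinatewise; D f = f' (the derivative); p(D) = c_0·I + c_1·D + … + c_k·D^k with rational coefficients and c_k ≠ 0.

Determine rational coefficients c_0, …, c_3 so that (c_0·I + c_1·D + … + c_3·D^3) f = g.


D^0 f = (1/2)x^6 + 5x
D^1 f = 3x^5 + 5
D^2 f = 15x^4
D^3 f = 60x^3
matching coefficients of g against c_0 f + c_1 Df + … from the top degree down determines the c_i
solution: c_0 = -2, c_1 = -2, c_2 = 4, c_3 = 4

c_0 = -2, c_1 = -2, c_2 = 4, c_3 = 4


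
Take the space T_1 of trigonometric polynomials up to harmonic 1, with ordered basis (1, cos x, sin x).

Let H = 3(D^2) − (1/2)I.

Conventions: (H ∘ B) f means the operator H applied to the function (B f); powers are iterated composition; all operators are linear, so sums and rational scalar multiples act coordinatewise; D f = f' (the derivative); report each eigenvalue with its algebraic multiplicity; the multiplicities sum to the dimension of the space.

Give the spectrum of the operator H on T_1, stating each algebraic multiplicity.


λ = -7/2 (multiplicity 2), λ = -1/2 (multiplicity 1)

image of 1: -1/2
image of cos x: -(7/2)cos x
image of sin x: -(7/2)sin x
the matrix is diagonal; its diagonal is (-1/2, -7/2, -7/2)
for a triangular matrix the eigenvalues are the diagonal entries, with algebraic multiplicity their repetition count


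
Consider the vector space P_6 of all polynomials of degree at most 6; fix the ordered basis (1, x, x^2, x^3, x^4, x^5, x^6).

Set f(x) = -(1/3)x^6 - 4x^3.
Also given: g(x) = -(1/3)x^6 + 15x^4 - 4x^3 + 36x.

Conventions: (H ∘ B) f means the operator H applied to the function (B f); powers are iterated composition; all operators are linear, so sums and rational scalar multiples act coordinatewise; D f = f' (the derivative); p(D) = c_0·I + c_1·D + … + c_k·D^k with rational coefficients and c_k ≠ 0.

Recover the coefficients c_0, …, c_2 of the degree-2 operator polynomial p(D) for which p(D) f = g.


c_0 = 1, c_1 = 0, c_2 = -3/2

D^0 f = -(1/3)x^6 - 4x^3
D^1 f = -2x^5 - 12x^2
D^2 f = -10x^4 - 24x
matching coefficients of g against c_0 f + c_1 Df + … from the top degree down determines the c_i
solution: c_0 = 1, c_1 = 0, c_2 = -3/2


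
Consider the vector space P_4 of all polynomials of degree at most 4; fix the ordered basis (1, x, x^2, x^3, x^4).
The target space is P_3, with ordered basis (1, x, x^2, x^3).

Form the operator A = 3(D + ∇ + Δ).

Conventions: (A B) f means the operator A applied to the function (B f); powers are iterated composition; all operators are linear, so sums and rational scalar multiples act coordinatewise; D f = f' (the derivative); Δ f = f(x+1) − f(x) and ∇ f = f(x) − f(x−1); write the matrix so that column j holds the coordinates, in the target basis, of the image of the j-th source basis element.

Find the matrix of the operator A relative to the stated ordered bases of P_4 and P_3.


image of 1: 0
image of x: 9
image of x^2: 18x
image of x^3: 27x^2 + 6
image of x^4: 36x^3 + 24x
each image's coordinates form column j of the matrix

the matrix is [[0, 9, 0, 6, 0]; [0, 0, 18, 0, 24]; [0, 0, 0, 27, 0]; [0, 0, 0, 0, 36]] (rows listed top to bottom)


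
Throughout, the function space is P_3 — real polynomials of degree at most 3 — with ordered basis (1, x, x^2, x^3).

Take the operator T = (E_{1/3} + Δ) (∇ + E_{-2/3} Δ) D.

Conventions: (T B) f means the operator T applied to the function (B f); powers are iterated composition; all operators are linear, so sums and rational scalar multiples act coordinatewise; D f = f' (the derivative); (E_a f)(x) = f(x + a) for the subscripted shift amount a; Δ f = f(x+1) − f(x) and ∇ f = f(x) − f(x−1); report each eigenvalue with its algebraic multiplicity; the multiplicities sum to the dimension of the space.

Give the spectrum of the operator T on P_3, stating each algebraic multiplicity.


image of 1: 0
image of x: 0
image of x^2: 4
image of x^3: 12x + 12
the matrix is upper triangular; its diagonal is (0, 0, 0, 0)
for a triangular matrix the eigenvalues are the diagonal entries, with algebraic multiplicity their repetition count

λ = 0 (multiplicity 4)


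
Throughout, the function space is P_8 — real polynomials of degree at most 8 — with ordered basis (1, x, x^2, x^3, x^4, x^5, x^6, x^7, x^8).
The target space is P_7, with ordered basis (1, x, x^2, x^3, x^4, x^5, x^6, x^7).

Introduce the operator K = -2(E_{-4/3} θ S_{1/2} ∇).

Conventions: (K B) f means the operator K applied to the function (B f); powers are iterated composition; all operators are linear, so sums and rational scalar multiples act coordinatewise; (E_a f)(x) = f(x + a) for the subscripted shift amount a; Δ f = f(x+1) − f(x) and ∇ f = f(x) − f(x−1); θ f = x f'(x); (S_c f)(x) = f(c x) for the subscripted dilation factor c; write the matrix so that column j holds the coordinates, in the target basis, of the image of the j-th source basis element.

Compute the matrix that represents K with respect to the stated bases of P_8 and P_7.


the matrix is [[0, 0, 8/3, -28/3, 208/9, -4060/81, 8248/81, -48412/243, 831968/2187]; [0, 0, -2, 11, -36, 2575/27, -6122/27, 13657/27, -788936/729]; [0, 0, 0, -3, 18, -200/3, 1795/9, -4774/9, 106148/81]; [0, 0, 0, 0, -3, 125/6, -265/3, 10745/36, -71722/81]; [0, 0, 0, 0, 0, -5/2, 20, -385/4, 9835/27]; [0, 0, 0, 0, 0, 0, -15/8, 273/16, -553/6]; [0, 0, 0, 0, 0, 0, 0, -21/16, 161/12]; [0, 0, 0, 0, 0, 0, 0, 0, -7/8]] (rows listed top to bottom)

image of 1: 0
image of x: 0
image of x^2: -2x + 8/3
image of x^3: -3x^2 + 11x - 28/3
image of x^4: -3x^3 + 18x^2 - 36x + 208/9
image of x^5: -(5/2)x^4 + (125/6)x^3 - (200/3)x^2 + (2575/27)x - 4060/81
image of x^6: -(15/8)x^5 + 20x^4 - (265/3)x^3 + (1795/9)x^2 - (6122/27)x + 8248/81
image of x^7: -(21/16)x^6 + (273/16)x^5 - (385/4)x^4 + (10745/36)x^3 - (4774/9)x^2 + (13657/27)x - 48412/243
image of x^8: -(7/8)x^7 + (161/12)x^6 - (553/6)x^5 + (9835/27)x^4 - (71722/81)x^3 + (106148/81)x^2 - (788936/729)x + 831968/2187
each image's coordinates form column j of the matrix


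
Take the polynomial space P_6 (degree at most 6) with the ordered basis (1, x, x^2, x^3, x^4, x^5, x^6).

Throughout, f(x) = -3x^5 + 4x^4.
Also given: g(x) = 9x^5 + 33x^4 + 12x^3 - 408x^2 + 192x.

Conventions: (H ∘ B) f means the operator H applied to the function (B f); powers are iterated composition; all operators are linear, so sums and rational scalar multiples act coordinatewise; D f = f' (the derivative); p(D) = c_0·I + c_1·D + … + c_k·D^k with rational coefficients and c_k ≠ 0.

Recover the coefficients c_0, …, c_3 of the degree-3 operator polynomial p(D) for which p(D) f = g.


c_0 = -3, c_1 = -3, c_2 = -1, c_3 = 2

D^0 f = -3x^5 + 4x^4
D^1 f = -15x^4 + 16x^3
D^2 f = -60x^3 + 48x^2
D^3 f = -180x^2 + 96x
matching coefficients of g against c_0 f + c_1 Df + … from the top degree down determines the c_i
solution: c_0 = -3, c_1 = -3, c_2 = -1, c_3 = 2


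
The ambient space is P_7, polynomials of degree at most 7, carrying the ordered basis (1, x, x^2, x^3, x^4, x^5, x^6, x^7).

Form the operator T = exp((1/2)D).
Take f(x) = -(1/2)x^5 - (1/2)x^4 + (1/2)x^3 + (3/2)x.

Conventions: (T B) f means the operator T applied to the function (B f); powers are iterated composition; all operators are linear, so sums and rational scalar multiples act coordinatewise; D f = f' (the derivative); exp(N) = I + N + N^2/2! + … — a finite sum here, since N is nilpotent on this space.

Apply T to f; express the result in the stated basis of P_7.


g(x) = -(1/2)x^5 - (7/4)x^4 - (7/4)x^3 - (5/8)x^2 + (47/32)x + 49/64

order-1 term: -(5/4)x^4 - x^3 + (3/4)x^2 + 3/4
order-2 term: -(5/4)x^3 - (3/4)x^2 + (3/8)x
order-3 term: -(5/8)x^2 - (1/4)x + 1/16
order-4 term: -(5/32)x - 1/32
order-5 term: -1/64
the series for exp((1/2)D) f terminates at order 5
exp((1/2)D) f = -(1/2)x^5 - (7/4)x^4 - (7/4)x^3 - (5/8)x^2 + (47/32)x + 49/64


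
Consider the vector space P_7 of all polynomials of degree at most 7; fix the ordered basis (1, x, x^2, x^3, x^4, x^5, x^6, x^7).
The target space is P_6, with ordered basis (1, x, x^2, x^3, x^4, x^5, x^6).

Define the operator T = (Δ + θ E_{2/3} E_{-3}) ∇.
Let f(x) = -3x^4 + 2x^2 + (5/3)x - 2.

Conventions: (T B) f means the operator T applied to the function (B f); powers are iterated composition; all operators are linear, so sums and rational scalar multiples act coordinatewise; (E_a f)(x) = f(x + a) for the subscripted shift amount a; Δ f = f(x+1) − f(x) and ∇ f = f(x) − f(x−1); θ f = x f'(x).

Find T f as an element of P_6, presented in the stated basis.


∇ f = -12x^3 + 18x^2 - 8x + 8/3
Δ ∇ f = -36x^2 - 2
E_{-3} ∇ f = -12x^3 + 126x^2 - 440x + 1538/3
E_{2/3} E_{-3} ∇ f = -12x^3 + 102x^2 - 288x + 2446/9
θ E_{2/3} E_{-3} ∇ f = -36x^3 + 204x^2 - 288x
(Δ + θ E_{2/3} E_{-3}) ∇ f = -36x^3 + 168x^2 - 288x - 2

the image equals g(x) = -36x^3 + 168x^2 - 288x - 2


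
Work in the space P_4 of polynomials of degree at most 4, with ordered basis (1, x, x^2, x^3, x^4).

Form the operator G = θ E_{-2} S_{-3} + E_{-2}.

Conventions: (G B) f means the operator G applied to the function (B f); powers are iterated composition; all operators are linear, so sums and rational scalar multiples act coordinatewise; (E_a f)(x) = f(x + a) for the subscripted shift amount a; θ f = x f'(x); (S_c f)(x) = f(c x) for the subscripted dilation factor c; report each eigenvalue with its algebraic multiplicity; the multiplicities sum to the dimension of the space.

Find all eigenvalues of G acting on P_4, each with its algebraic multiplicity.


image of 1: 1
image of x: -2x - 2
image of x^2: 19x^2 - 40x + 4
image of x^3: -80x^3 + 318x^2 - 312x - 8
image of x^4: 325x^4 - 1952x^3 + 3912x^2 - 2624x + 16
the matrix is upper triangular; its diagonal is (1, -2, 19, -80, 325)
for a triangular matrix the eigenvalues are the diagonal entries, with algebraic multiplicity their repetition count

λ = -80 (multiplicity 1), λ = -2 (multiplicity 1), λ = 1 (multiplicity 1), λ = 19 (multiplicity 1), λ = 325 (multiplicity 1)


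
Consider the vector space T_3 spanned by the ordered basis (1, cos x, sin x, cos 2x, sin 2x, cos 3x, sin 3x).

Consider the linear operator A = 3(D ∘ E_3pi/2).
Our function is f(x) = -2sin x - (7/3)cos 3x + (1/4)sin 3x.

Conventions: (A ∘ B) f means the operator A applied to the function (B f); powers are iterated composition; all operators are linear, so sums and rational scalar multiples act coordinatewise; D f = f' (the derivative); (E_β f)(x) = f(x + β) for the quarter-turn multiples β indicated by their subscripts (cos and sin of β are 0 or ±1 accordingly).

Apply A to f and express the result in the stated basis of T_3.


E_3pi/2 f = 2cos x + (1/4)cos 3x + (7/3)sin 3x
D E_3pi/2 f = -2sin x + 7cos 3x - (3/4)sin 3x
(3(D ∘ E_3pi/2)) f = -6sin x + 21cos 3x - (9/4)sin 3x

the result is g(x) = -6sin x + 21cos 3x - (9/4)sin 3x


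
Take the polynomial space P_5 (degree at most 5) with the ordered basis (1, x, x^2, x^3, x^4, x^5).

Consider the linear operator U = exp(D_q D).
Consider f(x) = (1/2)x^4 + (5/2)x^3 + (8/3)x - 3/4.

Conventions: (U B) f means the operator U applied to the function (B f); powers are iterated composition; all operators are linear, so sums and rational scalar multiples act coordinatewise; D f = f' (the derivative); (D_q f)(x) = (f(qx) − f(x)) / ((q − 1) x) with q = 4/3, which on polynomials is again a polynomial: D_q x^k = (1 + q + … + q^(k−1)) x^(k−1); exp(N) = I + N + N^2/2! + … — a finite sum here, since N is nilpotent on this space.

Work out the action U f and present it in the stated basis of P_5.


order-1 term: (74/9)x^2 + (35/2)x
order-2 term: 74/9
the series for exp(D_q D) f terminates at order 2
exp(D_q D) f = (1/2)x^4 + (5/2)x^3 + (74/9)x^2 + (121/6)x + 269/36

the image equals g(x) = (1/2)x^4 + (5/2)x^3 + (74/9)x^2 + (121/6)x + 269/36


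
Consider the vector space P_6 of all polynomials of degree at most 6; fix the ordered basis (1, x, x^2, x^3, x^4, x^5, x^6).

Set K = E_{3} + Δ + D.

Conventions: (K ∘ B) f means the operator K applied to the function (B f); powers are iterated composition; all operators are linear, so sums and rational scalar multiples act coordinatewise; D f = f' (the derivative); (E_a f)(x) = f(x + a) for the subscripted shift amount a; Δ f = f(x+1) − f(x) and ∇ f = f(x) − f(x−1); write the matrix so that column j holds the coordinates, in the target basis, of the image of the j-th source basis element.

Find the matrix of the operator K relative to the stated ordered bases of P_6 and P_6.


the matrix is [[1, 5, 10, 28, 82, 244, 730]; [0, 1, 10, 30, 112, 410, 1464]; [0, 0, 1, 15, 60, 280, 1230]; [0, 0, 0, 1, 20, 100, 560]; [0, 0, 0, 0, 1, 25, 150]; [0, 0, 0, 0, 0, 1, 30]; [0, 0, 0, 0, 0, 0, 1]] (rows listed top to bottom)

image of 1: 1
image of x: x + 5
image of x^2: x^2 + 10x + 10
image of x^3: x^3 + 15x^2 + 30x + 28
image of x^4: x^4 + 20x^3 + 60x^2 + 112x + 82
image of x^5: x^5 + 25x^4 + 100x^3 + 280x^2 + 410x + 244
image of x^6: x^6 + 30x^5 + 150x^4 + 560x^3 + 1230x^2 + 1464x + 730
each image's coordinates form column j of the matrix


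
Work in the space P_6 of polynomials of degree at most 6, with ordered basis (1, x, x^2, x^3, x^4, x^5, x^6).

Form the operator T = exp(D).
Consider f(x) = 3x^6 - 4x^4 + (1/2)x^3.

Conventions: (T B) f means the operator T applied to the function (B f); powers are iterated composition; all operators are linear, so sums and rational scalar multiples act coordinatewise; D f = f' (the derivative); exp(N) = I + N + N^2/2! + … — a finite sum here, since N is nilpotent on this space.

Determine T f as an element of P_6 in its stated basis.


order-1 term: 18x^5 - 16x^3 + (3/2)x^2
order-2 term: 45x^4 - 24x^2 + (3/2)x
order-3 term: 60x^3 - 16x + 1/2
order-4 term: 45x^2 - 4
order-5 term: 18x
order-6 term: 3
the series for exp(D) f terminates at order 6
exp(D) f = 3x^6 + 18x^5 + 41x^4 + (89/2)x^3 + (45/2)x^2 + (7/2)x - 1/2

g(x) = 3x^6 + 18x^5 + 41x^4 + (89/2)x^3 + (45/2)x^2 + (7/2)x - 1/2


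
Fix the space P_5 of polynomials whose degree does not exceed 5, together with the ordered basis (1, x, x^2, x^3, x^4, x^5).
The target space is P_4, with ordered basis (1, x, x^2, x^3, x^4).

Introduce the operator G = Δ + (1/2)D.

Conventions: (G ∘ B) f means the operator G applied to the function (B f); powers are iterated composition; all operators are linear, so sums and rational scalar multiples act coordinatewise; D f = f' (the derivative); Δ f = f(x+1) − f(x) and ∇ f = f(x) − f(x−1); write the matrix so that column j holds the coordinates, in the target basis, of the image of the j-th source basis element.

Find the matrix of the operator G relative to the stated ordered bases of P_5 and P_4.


the matrix is [[0, 3/2, 1, 1, 1, 1]; [0, 0, 3, 3, 4, 5]; [0, 0, 0, 9/2, 6, 10]; [0, 0, 0, 0, 6, 10]; [0, 0, 0, 0, 0, 15/2]] (rows listed top to bottom)

image of 1: 0
image of x: 3/2
image of x^2: 3x + 1
image of x^3: (9/2)x^2 + 3x + 1
image of x^4: 6x^3 + 6x^2 + 4x + 1
image of x^5: (15/2)x^4 + 10x^3 + 10x^2 + 5x + 1
each image's coordinates form column j of the matrix


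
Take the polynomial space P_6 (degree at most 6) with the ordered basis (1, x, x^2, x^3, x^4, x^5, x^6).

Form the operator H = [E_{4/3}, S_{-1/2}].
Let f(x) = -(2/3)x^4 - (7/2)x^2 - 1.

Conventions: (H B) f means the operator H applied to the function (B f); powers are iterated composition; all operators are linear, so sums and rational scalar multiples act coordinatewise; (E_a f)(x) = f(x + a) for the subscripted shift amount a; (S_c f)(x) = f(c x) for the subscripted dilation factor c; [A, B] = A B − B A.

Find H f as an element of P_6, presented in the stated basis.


g(x) = -(2/3)x^3 + (4/3)x^2 - (95/9)x + 538/81

S_{-1/2} f = -(1/24)x^4 - (7/8)x^2 - 1
E_{4/3} S_{-1/2} f = -(1/24)x^4 - (2/9)x^3 - (95/72)x^2 - (221/81)x - 653/243
E_{4/3} f = -(2/3)x^4 - (32/9)x^3 - (191/18)x^2 - (1268/81)x - 2267/243
S_{-1/2} E_{4/3} f = -(1/24)x^4 + (4/9)x^3 - (191/72)x^2 + (634/81)x - 2267/243
[E_{4/3}, S_{-1/2}] f = -(2/3)x^3 + (4/3)x^2 - (95/9)x + 538/81


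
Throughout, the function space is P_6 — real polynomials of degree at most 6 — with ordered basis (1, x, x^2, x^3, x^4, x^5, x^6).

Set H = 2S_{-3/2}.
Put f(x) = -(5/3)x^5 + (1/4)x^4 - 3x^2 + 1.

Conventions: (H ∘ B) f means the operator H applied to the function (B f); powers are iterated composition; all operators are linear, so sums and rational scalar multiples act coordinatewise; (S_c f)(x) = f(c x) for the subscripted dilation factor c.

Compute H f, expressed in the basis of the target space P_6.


the image equals g(x) = (405/16)x^5 + (81/32)x^4 - (27/2)x^2 + 2

S_{-3/2} f = (405/32)x^5 + (81/64)x^4 - (27/4)x^2 + 1
(2S_{-3/2}) f = (405/16)x^5 + (81/32)x^4 - (27/2)x^2 + 2


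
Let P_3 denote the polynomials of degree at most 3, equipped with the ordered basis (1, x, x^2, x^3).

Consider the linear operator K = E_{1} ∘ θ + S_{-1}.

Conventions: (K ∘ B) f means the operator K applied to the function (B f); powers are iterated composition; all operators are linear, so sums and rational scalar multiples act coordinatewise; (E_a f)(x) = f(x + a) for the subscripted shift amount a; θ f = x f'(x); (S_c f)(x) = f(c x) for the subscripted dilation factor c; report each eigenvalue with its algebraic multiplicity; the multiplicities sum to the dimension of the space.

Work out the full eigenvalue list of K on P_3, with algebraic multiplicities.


λ = 0 (multiplicity 1), λ = 1 (multiplicity 1), λ = 2 (multiplicity 1), λ = 3 (multiplicity 1)

image of 1: 1
image of x: 1
image of x^2: 3x^2 + 4x + 2
image of x^3: 2x^3 + 9x^2 + 9x + 3
the matrix is upper triangular; its diagonal is (1, 0, 3, 2)
for a triangular matrix the eigenvalues are the diagonal entries, with algebraic multiplicity their repetition count


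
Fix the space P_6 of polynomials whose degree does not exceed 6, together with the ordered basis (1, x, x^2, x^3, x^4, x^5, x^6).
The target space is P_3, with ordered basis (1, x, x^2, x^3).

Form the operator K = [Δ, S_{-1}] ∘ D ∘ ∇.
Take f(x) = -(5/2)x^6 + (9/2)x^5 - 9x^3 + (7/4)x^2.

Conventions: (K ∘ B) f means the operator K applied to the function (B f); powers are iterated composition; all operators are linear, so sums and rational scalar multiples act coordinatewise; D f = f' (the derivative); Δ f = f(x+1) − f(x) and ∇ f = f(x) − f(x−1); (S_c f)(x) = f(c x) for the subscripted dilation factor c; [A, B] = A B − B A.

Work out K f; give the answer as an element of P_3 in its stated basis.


the image equals g(x) = -600x^3 - 1440x^2 - 1740x - 702

∇ f = -15x^5 + 60x^4 - 95x^3 + (111/2)x^2 - 7x - 15/4
D ∇ f = -75x^4 + 240x^3 - 285x^2 + 111x - 7
S_{-1} (D ∘ ∇) f = -75x^4 - 240x^3 - 285x^2 - 111x - 7
Δ S_{-1} (D ∘ ∇) f = -300x^3 - 1170x^2 - 1590x - 711
Δ (D ∘ ∇) f = -300x^3 + 270x^2 - 150x - 9
S_{-1} Δ (D ∘ ∇) f = 300x^3 + 270x^2 + 150x - 9
[Δ, S_{-1}] (D ∘ ∇) f = -600x^3 - 1440x^2 - 1740x - 702


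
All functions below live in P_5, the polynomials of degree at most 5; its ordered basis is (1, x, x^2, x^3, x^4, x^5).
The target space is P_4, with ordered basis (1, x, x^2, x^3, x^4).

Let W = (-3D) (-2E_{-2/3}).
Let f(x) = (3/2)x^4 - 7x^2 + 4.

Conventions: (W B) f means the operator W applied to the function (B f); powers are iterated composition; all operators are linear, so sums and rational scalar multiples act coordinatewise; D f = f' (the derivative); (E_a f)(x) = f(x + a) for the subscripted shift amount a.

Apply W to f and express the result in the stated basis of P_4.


the image equals g(x) = 36x^3 - 72x^2 - 36x + 136/3

E_{-2/3} f = (3/2)x^4 - 4x^3 - 3x^2 + (68/9)x + 32/27
(-2E_{-2/3}) f = -3x^4 + 8x^3 + 6x^2 - (136/9)x - 64/27
D (-2E_{-2/3}) f = -12x^3 + 24x^2 + 12x - 136/9
(-3D) (-2E_{-2/3}) f = 36x^3 - 72x^2 - 36x + 136/3


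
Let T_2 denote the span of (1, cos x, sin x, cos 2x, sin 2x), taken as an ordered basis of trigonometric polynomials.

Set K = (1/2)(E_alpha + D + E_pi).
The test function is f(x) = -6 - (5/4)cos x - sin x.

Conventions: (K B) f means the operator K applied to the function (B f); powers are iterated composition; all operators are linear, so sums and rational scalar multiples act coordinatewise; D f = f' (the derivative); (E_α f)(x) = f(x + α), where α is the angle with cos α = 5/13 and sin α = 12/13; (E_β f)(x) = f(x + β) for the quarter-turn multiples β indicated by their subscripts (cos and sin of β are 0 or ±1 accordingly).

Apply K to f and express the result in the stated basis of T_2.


E_alpha f = -6 - (73/52)cos x + (10/13)sin x
D f = -cos x + (5/4)sin x
E_pi f = -6 + (5/4)cos x + sin x
(E_alpha + D + E_pi) f = -12 - (15/13)cos x + (157/52)sin x
((1/2)(E_alpha + D + E_pi)) f = -6 - (15/26)cos x + (157/104)sin x

the image equals g(x) = -6 - (15/26)cos x + (157/104)sin x


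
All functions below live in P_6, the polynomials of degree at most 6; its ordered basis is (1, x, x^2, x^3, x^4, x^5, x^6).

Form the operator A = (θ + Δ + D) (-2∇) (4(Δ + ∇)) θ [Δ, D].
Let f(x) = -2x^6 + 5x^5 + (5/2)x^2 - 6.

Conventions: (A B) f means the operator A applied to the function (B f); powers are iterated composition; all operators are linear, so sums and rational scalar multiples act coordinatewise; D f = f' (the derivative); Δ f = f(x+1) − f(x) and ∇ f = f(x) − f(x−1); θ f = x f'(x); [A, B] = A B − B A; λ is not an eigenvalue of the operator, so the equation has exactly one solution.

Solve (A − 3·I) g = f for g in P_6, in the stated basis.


the result is g(x) = (2/3)x^6 - (5/3)x^5 - (5/6)x^2 + 2

write g with unknown coordinates in the stated basis and equate coefficients in (A − 3·I) g = f
solving from the highest basis element down gives g = (2/3)x^6 - (5/3)x^5 - (5/6)x^2 + 2
check: A g = 0
so A g − 3·g = -2x^6 + 5x^5 + (5/2)x^2 - 6 = f ✓


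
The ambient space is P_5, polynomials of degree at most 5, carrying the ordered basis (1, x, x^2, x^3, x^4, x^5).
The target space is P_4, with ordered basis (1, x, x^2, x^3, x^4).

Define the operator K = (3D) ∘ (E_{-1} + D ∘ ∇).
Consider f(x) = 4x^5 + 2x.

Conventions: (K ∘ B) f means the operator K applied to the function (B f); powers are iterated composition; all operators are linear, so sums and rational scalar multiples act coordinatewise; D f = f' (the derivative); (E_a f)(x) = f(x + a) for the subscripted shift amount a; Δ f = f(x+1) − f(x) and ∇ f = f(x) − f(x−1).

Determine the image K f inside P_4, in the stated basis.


the result is g(x) = 60x^4 - 240x^3 + 1080x^2 - 960x + 306

E_{-1} f = 4x^5 - 20x^4 + 40x^3 - 40x^2 + 22x - 6
∇ f = 20x^4 - 40x^3 + 40x^2 - 20x + 6
D ∇ f = 80x^3 - 120x^2 + 80x - 20
(E_{-1} + D ∘ ∇) f = 4x^5 - 20x^4 + 120x^3 - 160x^2 + 102x - 26
D (E_{-1} + D ∘ ∇) f = 20x^4 - 80x^3 + 360x^2 - 320x + 102
(3D) (E_{-1} + D ∘ ∇) f = 60x^4 - 240x^3 + 1080x^2 - 960x + 306


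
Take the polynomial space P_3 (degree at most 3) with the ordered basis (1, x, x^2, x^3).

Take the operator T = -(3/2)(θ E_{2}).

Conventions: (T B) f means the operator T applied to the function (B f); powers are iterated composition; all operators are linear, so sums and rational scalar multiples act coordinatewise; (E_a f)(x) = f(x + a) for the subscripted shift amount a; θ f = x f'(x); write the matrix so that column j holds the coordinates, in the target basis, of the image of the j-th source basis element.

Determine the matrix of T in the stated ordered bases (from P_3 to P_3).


image of 1: 0
image of x: -(3/2)x
image of x^2: -3x^2 - 6x
image of x^3: -(9/2)x^3 - 18x^2 - 18x
each image's coordinates form column j of the matrix

the matrix is [[0, 0, 0, 0]; [0, -3/2, -6, -18]; [0, 0, -3, -18]; [0, 0, 0, -9/2]] (rows listed top to bottom)


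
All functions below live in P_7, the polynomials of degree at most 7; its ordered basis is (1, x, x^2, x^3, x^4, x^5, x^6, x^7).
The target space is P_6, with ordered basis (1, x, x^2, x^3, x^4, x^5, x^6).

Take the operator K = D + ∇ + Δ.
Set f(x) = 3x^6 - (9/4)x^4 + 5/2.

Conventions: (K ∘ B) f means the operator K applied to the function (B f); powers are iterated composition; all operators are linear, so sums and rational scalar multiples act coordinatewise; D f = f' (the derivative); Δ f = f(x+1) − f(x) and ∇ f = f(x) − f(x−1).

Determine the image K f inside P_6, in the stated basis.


g(x) = 54x^5 + 93x^3 + 18x

D f = 18x^5 - 9x^3
∇ f = 18x^5 - 45x^4 + 51x^3 - (63/2)x^2 + 9x - 3/4
Δ f = 18x^5 + 45x^4 + 51x^3 + (63/2)x^2 + 9x + 3/4
(D + ∇ + Δ) f = 54x^5 + 93x^3 + 18x


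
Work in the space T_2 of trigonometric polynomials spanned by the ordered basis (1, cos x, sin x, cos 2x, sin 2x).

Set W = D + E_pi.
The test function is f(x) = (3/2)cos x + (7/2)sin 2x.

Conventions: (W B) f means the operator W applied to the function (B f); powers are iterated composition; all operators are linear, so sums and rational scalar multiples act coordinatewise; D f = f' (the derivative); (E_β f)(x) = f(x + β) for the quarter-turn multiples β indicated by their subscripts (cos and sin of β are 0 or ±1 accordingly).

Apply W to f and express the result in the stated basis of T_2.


D f = -(3/2)sin x + 7cos 2x
E_pi f = -(3/2)cos x + (7/2)sin 2x
(D + E_pi) f = -(3/2)cos x - (3/2)sin x + 7cos 2x + (7/2)sin 2x

g(x) = -(3/2)cos x - (3/2)sin x + 7cos 2x + (7/2)sin 2x


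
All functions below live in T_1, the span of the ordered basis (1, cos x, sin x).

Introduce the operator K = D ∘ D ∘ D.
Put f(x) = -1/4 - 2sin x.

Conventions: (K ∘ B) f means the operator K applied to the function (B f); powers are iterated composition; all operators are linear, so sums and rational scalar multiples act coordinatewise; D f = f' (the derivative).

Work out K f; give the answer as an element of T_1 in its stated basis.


D f = -2cos x
D D f = 2sin x
D D D f = 2cos x

the image equals g(x) = 2cos x


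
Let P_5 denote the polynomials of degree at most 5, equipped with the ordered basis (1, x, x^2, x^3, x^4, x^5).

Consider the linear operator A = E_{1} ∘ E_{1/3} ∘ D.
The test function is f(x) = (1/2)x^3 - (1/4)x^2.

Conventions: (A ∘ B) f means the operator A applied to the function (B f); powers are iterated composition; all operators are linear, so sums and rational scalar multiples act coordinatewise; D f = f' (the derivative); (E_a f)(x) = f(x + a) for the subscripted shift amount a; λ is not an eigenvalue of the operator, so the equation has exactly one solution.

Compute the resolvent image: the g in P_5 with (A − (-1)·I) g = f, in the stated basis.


write g with unknown coordinates in the stated basis and equate coefficients in (A − (-1)·I) g = f
solving from the highest basis element down gives g = (1/2)x^3 - (7/4)x^2 - (1/2)x + 5/2
check: A g = (3/2)x^2 + (1/2)x - 5/2
so A g − (-1)·g = (1/2)x^3 - (1/4)x^2 = f ✓

the image equals g(x) = (1/2)x^3 - (7/4)x^2 - (1/2)x + 5/2


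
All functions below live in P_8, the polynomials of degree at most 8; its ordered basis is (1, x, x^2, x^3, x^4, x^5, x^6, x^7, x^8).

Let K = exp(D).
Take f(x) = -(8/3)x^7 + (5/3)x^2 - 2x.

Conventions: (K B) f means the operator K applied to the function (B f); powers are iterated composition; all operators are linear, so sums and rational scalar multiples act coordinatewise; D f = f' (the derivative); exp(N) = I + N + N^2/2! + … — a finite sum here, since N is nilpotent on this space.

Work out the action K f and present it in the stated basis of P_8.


g(x) = -(8/3)x^7 - (56/3)x^6 - 56x^5 - (280/3)x^4 - (280/3)x^3 - (163/3)x^2 - (52/3)x - 3

order-1 term: -(56/3)x^6 + (10/3)x - 2
order-2 term: -56x^5 + 5/3
order-3 term: -(280/3)x^4
order-4 term: -(280/3)x^3
order-5 term: -56x^2
order-6 term: -(56/3)x
order-7 term: -8/3
the series for exp(D) f terminates at order 7
exp(D) f = -(8/3)x^7 - (56/3)x^6 - 56x^5 - (280/3)x^4 - (280/3)x^3 - (163/3)x^2 - (52/3)x - 3


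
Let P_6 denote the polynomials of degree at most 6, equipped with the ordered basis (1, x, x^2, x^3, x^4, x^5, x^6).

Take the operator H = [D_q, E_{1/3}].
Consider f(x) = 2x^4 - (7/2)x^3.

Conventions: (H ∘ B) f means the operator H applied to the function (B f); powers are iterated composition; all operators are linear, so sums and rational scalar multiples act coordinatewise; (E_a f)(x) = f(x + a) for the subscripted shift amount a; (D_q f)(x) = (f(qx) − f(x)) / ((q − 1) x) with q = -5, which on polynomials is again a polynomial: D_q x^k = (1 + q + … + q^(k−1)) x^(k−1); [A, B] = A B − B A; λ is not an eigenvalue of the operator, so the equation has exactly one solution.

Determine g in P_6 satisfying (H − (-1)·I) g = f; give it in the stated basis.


the result is g(x) = 2x^4 - (7/2)x^3 - 264x^2 - 127x + 513

write g with unknown coordinates in the stated basis and equate coefficients in (H − (-1)·I) g = f
solving from the highest basis element down gives g = 2x^4 - (7/2)x^3 - 264x^2 - 127x + 513
check: H g = 264x^2 + 127x - 513
so H g − (-1)·g = 2x^4 - (7/2)x^3 = f ✓


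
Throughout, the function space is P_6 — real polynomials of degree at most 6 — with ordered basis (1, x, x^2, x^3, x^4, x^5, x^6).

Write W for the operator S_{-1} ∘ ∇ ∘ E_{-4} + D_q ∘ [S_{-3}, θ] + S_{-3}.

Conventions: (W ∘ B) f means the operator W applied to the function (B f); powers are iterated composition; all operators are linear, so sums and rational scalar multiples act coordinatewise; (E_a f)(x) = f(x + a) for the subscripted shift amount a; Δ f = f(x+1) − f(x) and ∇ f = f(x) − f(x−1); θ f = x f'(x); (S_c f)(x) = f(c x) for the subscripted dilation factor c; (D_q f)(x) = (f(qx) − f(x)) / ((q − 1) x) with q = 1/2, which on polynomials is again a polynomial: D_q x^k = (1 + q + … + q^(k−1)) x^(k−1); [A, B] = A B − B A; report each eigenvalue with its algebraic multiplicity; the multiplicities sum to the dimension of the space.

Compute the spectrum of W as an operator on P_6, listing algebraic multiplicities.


image of 1: 1
image of x: -3x + 1
image of x^2: 9x^2 - 2x - 9
image of x^3: -27x^3 + 3x^2 + 27x + 61
image of x^4: 81x^4 - 4x^3 - 54x^2 - 244x - 369
image of x^5: -243x^5 + 5x^4 + 90x^3 + 610x^2 + 1845x + 2101
image of x^6: 729x^6 - 6x^5 - 135x^4 - 1220x^3 - 5535x^2 - 12606x - 11529
the matrix is upper triangular; its diagonal is (1, -3, 9, -27, 81, -243, 729)
for a triangular matrix the eigenvalues are the diagonal entries, with algebraic multiplicity their repetition count

λ = -243 (multiplicity 1), λ = -27 (multiplicity 1), λ = -3 (multiplicity 1), λ = 1 (multiplicity 1), λ = 9 (multiplicity 1), λ = 81 (multiplicity 1), λ = 729 (multiplicity 1)


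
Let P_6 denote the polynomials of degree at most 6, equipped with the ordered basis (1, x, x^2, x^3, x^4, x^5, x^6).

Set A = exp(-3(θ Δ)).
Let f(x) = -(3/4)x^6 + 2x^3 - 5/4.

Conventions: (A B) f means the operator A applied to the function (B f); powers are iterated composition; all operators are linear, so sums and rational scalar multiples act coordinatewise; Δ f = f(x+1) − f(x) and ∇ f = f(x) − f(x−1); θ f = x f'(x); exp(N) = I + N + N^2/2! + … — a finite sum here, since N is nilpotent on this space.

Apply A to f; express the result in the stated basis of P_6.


g(x) = -(3/4)x^6 + (135/2)x^5 - 1890x^4 + (37939/2)x^3 - (115767/2)x^2 + (98829/4)x - 5/4

order-1 term: (135/2)x^5 + 135x^4 + 135x^3 + (63/2)x^2 - (9/2)x
order-2 term: -2025x^4 - (10935/2)x^3 - 5670x^2 - (8073/4)x
order-3 term: 24300x^3 + 57105x^2 + (71685/2)x
order-4 term: -109350x^2 - (280665/2)x
order-5 term: 131220x
the series for exp(-3(θ Δ)) f terminates at order 5
exp(-3(θ Δ)) f = -(3/4)x^6 + (135/2)x^5 - 1890x^4 + (37939/2)x^3 - (115767/2)x^2 + (98829/4)x - 5/4


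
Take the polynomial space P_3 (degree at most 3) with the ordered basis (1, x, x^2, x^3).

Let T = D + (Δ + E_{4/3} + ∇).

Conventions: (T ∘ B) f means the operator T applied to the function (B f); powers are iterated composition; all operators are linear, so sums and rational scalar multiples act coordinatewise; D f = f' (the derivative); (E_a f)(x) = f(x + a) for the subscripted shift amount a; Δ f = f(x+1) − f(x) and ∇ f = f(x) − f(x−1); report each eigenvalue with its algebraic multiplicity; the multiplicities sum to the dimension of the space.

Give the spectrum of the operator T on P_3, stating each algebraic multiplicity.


image of 1: 1
image of x: x + 13/3
image of x^2: x^2 + (26/3)x + 16/9
image of x^3: x^3 + 13x^2 + (16/3)x + 118/27
the matrix is upper triangular; its diagonal is (1, 1, 1, 1)
for a triangular matrix the eigenvalues are the diagonal entries, with algebraic multiplicity their repetition count

λ = 1 (multiplicity 4)


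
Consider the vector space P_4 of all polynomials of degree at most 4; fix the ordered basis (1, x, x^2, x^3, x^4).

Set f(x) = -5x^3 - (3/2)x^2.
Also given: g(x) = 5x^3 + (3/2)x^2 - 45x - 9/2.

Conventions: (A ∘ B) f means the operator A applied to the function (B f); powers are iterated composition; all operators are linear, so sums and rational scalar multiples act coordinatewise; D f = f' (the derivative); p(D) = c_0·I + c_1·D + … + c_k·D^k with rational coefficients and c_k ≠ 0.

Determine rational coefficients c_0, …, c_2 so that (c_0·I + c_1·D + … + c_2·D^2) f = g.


D^0 f = -5x^3 - (3/2)x^2
D^1 f = -15x^2 - 3x
D^2 f = -30x - 3
matching coefficients of g against c_0 f + c_1 Df + … from the top degree down determines the c_i
solution: c_0 = -1, c_1 = 0, c_2 = 3/2

p(D) = -I + (3/2)·D^2, i.e. c_0 = -1, c_1 = 0, c_2 = 3/2


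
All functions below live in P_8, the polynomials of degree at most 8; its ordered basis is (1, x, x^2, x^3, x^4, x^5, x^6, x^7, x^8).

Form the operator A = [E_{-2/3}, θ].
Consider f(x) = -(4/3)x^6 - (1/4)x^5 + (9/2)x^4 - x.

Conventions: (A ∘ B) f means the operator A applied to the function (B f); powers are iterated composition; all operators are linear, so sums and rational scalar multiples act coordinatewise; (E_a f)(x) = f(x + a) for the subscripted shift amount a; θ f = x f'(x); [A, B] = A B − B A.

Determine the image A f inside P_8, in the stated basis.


the result is g(x) = (16/3)x^5 - (305/18)x^4 + (256/27)x^3 + (844/81)x^2 - (2848/243)x + 2686/729

θ f = -8x^6 - (5/4)x^5 + 18x^4 - x
E_{-2/3} θ f = -8x^6 + (123/4)x^5 - (187/6)x^4 - (166/27)x^3 + 28x^2 - (1397/81)x + 2686/729
E_{-2/3} f = -(4/3)x^6 + (61/12)x^5 - (32/9)x^4 - (422/81)x^3 + (712/81)x^2 - (1343/243)x + 3218/2187
θ E_{-2/3} f = -8x^6 + (305/12)x^5 - (128/9)x^4 - (422/27)x^3 + (1424/81)x^2 - (1343/243)x
[E_{-2/3}, θ] f = (16/3)x^5 - (305/18)x^4 + (256/27)x^3 + (844/81)x^2 - (2848/243)x + 2686/729


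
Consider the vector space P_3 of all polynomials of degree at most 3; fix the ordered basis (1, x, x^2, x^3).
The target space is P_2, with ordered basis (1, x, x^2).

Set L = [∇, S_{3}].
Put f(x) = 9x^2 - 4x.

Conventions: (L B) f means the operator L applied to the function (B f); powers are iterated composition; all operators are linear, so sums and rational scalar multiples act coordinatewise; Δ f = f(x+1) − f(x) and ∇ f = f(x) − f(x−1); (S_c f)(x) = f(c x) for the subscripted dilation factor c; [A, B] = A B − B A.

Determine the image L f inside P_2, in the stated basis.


g(x) = 108x - 80

S_{3} f = 81x^2 - 12x
∇ S_{3} f = 162x - 93
∇ f = 18x - 13
S_{3} ∇ f = 54x - 13
[∇, S_{3}] f = 108x - 80


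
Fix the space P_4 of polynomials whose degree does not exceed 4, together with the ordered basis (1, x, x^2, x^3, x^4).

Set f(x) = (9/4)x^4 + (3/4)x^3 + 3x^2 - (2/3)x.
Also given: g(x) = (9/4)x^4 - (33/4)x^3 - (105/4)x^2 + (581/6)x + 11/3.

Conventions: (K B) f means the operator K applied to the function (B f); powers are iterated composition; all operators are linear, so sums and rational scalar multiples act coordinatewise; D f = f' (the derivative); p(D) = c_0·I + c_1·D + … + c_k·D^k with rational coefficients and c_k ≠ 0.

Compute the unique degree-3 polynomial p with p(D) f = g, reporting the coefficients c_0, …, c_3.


D^0 f = (9/4)x^4 + (3/4)x^3 + 3x^2 - (2/3)x
D^1 f = 9x^3 + (9/4)x^2 + 6x - 2/3
D^2 f = 27x^2 + (9/2)x + 6
D^3 f = 54x + 9/2
matching coefficients of g against c_0 f + c_1 Df + … from the top degree down determines the c_i
solution: c_0 = 1, c_1 = -1, c_2 = -1, c_3 = 2

p(D) = I − D − D^2 + 2·D^3, i.e. c_0 = 1, c_1 = -1, c_2 = -1, c_3 = 2


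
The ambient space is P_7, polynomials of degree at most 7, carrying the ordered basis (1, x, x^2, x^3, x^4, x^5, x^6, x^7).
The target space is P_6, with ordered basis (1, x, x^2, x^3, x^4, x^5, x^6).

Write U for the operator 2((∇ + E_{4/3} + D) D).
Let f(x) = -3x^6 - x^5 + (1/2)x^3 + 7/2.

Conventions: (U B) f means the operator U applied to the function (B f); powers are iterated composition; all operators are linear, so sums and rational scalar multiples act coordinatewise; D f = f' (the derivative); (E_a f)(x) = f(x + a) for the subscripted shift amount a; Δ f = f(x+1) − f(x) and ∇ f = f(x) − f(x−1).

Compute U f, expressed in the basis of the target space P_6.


D f = -18x^5 - 5x^4 + (3/2)x^2
∇ D f = -90x^4 + 160x^3 - 150x^2 + 73x - 29/2
E_{4/3} D f = -18x^5 - 125x^4 - (1040/3)x^3 - (957/2)x^2 - (8852/27)x - 7208/81
D D f = -90x^4 - 20x^3 + 3x
(∇ + E_{4/3} + D) D f = -18x^5 - 305x^4 - (620/3)x^3 - (1257/2)x^2 - (6800/27)x - 16765/162
(2((∇ + E_{4/3} + D) D)) f = -36x^5 - 610x^4 - (1240/3)x^3 - 1257x^2 - (13600/27)x - 16765/81

the result is g(x) = -36x^5 - 610x^4 - (1240/3)x^3 - 1257x^2 - (13600/27)x - 16765/81


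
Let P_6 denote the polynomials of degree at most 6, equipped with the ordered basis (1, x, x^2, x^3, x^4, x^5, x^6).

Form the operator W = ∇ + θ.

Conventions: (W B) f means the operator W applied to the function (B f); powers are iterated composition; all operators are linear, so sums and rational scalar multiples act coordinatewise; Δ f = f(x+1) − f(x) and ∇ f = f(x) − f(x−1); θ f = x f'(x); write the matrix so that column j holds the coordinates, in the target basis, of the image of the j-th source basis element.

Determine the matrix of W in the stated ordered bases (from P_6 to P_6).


the matrix is [[0, 1, -1, 1, -1, 1, -1]; [0, 1, 2, -3, 4, -5, 6]; [0, 0, 2, 3, -6, 10, -15]; [0, 0, 0, 3, 4, -10, 20]; [0, 0, 0, 0, 4, 5, -15]; [0, 0, 0, 0, 0, 5, 6]; [0, 0, 0, 0, 0, 0, 6]] (rows listed top to bottom)

image of 1: 0
image of x: x + 1
image of x^2: 2x^2 + 2x - 1
image of x^3: 3x^3 + 3x^2 - 3x + 1
image of x^4: 4x^4 + 4x^3 - 6x^2 + 4x - 1
image of x^5: 5x^5 + 5x^4 - 10x^3 + 10x^2 - 5x + 1
image of x^6: 6x^6 + 6x^5 - 15x^4 + 20x^3 - 15x^2 + 6x - 1
each image's coordinates form column j of the matrix


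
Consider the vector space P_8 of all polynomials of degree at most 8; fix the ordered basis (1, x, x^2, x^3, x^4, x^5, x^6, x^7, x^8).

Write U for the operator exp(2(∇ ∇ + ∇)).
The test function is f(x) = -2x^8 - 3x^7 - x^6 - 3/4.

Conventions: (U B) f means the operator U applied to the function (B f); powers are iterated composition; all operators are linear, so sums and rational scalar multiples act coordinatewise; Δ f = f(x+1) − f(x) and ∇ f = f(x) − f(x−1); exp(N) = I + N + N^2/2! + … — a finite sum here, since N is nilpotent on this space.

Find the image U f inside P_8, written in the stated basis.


order-1 term: -32x^7 - 154x^6 + 982x^5 - 2620x^4 + 3966x^3 - 3568x^2 + 1786x - 384
order-2 term: -224x^6 - 1596x^5 + 8200x^4 + 180x^3 - 63464x^2 + 134124x - 89544
order-3 term: -896x^5 - 7560x^4 + 26160x^3 + 57240x^2 - 236768x + 139320
order-4 term: -2240x^4 - 19600x^3 + 38960x^2 + 142960x - 191312
order-5 term: -3584x^3 - 28896x^2 + 25568x + 100320
order-6 term: -3584x^2 - 22848x + 4864
order-7 term: -2048x - 7552
order-8 term: -512
the series for exp(2(∇ ∇ + ∇)) f terminates at order 8
exp(2(∇ ∇ + ∇)) f = -2x^8 - 35x^7 - 379x^6 - 1510x^5 - 4220x^4 + 7122x^3 - 3312x^2 + 42774x - 179203/4

g(x) = -2x^8 - 35x^7 - 379x^6 - 1510x^5 - 4220x^4 + 7122x^3 - 3312x^2 + 42774x - 179203/4
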